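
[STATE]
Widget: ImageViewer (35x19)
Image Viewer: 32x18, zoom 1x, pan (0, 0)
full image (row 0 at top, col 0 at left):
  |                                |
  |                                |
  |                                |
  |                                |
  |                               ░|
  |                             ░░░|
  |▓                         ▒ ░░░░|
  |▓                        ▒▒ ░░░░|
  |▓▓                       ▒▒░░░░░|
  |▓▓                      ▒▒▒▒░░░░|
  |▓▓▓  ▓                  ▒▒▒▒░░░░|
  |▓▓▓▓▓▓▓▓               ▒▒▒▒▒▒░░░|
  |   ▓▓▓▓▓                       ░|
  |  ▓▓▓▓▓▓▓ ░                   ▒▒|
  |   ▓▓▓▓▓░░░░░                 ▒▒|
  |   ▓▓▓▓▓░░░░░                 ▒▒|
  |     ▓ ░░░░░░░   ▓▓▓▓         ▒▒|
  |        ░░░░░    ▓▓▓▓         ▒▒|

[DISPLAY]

                                   
                                   
                                   
                                   
                               ░   
                             ░░░   
▓                         ▒ ░░░░   
▓                        ▒▒ ░░░░   
▓▓                       ▒▒░░░░░   
▓▓                      ▒▒▒▒░░░░   
▓▓▓  ▓                  ▒▒▒▒░░░░   
▓▓▓▓▓▓▓▓               ▒▒▒▒▒▒░░░   
   ▓▓▓▓▓                       ░   
  ▓▓▓▓▓▓▓ ░                   ▒▒   
   ▓▓▓▓▓░░░░░                 ▒▒   
   ▓▓▓▓▓░░░░░                 ▒▒   
     ▓ ░░░░░░░   ▓▓▓▓         ▒▒   
        ░░░░░    ▓▓▓▓         ▒▒   
                                   


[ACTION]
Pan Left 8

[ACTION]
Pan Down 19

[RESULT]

                                   
                                   
                                   
                                   
                                   
                                   
                                   
                                   
                                   
                                   
                                   
                                   
                                   
                                   
                                   
                                   
                                   
                                   
                                   


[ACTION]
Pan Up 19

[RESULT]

                                   
                                   
                                   
                                   
                               ░   
                             ░░░   
▓                         ▒ ░░░░   
▓                        ▒▒ ░░░░   
▓▓                       ▒▒░░░░░   
▓▓                      ▒▒▒▒░░░░   
▓▓▓  ▓                  ▒▒▒▒░░░░   
▓▓▓▓▓▓▓▓               ▒▒▒▒▒▒░░░   
   ▓▓▓▓▓                       ░   
  ▓▓▓▓▓▓▓ ░                   ▒▒   
   ▓▓▓▓▓░░░░░                 ▒▒   
   ▓▓▓▓▓░░░░░                 ▒▒   
     ▓ ░░░░░░░   ▓▓▓▓         ▒▒   
        ░░░░░    ▓▓▓▓         ▒▒   
                                   


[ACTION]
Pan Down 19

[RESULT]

                                   
                                   
                                   
                                   
                                   
                                   
                                   
                                   
                                   
                                   
                                   
                                   
                                   
                                   
                                   
                                   
                                   
                                   
                                   


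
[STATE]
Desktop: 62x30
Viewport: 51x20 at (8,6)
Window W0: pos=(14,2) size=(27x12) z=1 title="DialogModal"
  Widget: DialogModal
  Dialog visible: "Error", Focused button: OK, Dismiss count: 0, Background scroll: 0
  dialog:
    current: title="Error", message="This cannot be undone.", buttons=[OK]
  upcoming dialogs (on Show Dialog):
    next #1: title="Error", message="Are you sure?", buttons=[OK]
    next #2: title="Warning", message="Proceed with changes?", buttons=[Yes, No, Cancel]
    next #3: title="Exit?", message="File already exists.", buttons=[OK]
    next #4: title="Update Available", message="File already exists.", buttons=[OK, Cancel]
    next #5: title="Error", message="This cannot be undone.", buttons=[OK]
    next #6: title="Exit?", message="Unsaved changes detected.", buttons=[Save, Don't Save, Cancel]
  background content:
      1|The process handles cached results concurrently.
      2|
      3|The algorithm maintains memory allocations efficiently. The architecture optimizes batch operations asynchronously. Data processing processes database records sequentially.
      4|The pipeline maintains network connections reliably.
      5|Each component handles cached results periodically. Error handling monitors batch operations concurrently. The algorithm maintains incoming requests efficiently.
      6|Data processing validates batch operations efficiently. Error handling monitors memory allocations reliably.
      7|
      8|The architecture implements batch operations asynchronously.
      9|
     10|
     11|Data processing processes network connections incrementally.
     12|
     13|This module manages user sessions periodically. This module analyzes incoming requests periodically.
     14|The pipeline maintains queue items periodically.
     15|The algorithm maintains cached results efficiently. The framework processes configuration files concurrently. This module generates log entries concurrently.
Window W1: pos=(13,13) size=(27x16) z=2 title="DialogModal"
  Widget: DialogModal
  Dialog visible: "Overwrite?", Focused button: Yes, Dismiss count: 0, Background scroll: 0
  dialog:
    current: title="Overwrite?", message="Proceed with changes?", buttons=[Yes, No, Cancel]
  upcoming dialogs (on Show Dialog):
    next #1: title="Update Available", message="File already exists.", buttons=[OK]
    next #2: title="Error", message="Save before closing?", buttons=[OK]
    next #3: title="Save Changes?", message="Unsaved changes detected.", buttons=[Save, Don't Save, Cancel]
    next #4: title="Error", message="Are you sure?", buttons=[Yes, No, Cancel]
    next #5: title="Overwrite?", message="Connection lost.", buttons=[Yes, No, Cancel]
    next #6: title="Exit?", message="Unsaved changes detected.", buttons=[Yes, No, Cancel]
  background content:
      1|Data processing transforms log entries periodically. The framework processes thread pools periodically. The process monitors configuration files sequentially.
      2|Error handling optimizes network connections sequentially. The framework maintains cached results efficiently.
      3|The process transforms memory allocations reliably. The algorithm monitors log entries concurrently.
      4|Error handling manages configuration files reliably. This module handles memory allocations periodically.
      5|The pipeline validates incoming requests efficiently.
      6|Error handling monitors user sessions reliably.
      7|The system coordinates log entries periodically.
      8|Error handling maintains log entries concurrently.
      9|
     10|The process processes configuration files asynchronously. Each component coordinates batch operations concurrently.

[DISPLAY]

      ┃  ┌───────────────────┐  ┃                  
      ┃Th│       Error       │ m┃                  
      ┃Th│This cannot be undo│ne┃                  
      ┃Ea│        [OK]       │ca┃                  
      ┃Da└───────────────────┘es┃                  
      ┃                         ┃                  
      ┃The architecture implemen┃                  
     ┏━━━━━━━━━━━━━━━━━━━━━━━━━┓┛                  
     ┃ DialogModal             ┃                   
     ┠─────────────────────────┨                   
     ┃Data processing transform┃                   
     ┃Error handling optimizes ┃                   
     ┃The process transforms me┃                   
     ┃Er┌───────────────────┐co┃                   
     ┃Th│     Overwrite?    │in┃                   
     ┃Er│Proceed with change│ u┃                   
     ┃Th│[Yes]  No   Cancel │lo┃                   
     ┃Er└───────────────────┘s ┃                   
     ┃                         ┃                   
     ┃The process processes con┃                   


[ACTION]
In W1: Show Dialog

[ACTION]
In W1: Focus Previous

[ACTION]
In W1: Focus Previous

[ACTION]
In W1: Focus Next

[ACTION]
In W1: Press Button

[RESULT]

      ┃  ┌───────────────────┐  ┃                  
      ┃Th│       Error       │ m┃                  
      ┃Th│This cannot be undo│ne┃                  
      ┃Ea│        [OK]       │ca┃                  
      ┃Da└───────────────────┘es┃                  
      ┃                         ┃                  
      ┃The architecture implemen┃                  
     ┏━━━━━━━━━━━━━━━━━━━━━━━━━┓┛                  
     ┃ DialogModal             ┃                   
     ┠─────────────────────────┨                   
     ┃Data processing transform┃                   
     ┃Error handling optimizes ┃                   
     ┃The process transforms me┃                   
     ┃Error handling manages co┃                   
     ┃The pipeline validates in┃                   
     ┃Error handling monitors u┃                   
     ┃The system coordinates lo┃                   
     ┃Error handling maintains ┃                   
     ┃                         ┃                   
     ┃The process processes con┃                   


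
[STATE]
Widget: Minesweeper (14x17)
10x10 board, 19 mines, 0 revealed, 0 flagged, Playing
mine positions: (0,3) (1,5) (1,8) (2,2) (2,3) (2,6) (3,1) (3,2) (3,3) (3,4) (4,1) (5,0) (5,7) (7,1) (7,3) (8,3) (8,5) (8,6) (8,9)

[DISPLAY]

■■■■■■■■■■    
■■■■■■■■■■    
■■■■■■■■■■    
■■■■■■■■■■    
■■■■■■■■■■    
■■■■■■■■■■    
■■■■■■■■■■    
■■■■■■■■■■    
■■■■■■■■■■    
■■■■■■■■■■    
              
              
              
              
              
              
              


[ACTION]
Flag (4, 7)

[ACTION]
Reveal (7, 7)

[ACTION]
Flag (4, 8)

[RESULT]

■■■■■■■■■■    
■■■■■■■■■■    
■■■■■■■■■■    
■■■■■■■■■■    
■■■■■■■⚑⚑■    
■■■■■■■■■■    
■■■■■■■■■■    
■■■■■■■1■■    
■■■■■■■■■■    
■■■■■■■■■■    
              
              
              
              
              
              
              


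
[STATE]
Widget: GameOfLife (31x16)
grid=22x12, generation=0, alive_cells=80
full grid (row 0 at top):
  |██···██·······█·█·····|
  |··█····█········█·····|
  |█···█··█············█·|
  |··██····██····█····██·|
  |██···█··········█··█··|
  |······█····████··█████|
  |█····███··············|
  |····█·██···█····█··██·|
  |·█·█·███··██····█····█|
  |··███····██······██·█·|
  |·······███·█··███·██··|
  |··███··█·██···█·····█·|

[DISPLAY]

Gen: 0                         
██···██·······█·█·····         
··█····█········█·····         
█···█··█············█·         
··██····██····█····██·         
██···█··········█··█··         
······█····████··█████         
█····███··············         
····█·██···█····█··██·         
·█·█·███··██····█····█         
··███····██······██·█·         
·······███·█··███·██··         
··███··█·██···█·····█·         
                               
                               
                               


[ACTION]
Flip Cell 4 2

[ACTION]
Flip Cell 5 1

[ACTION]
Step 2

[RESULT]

Gen: 2                         
······█···············         
█·█····█··············         
█·█·█·███··········██·         
█···█·············██·█         
····█·······█·█·██···█         
···········█·····█·███         
··········██·█···█···█         
·······██··█·····█··██         
·····█·███·█·····█··██         
···██·██··█·····█·█·██         
··█···█·█·█···██·██·█·         
········█·█···█····█··         
                               
                               
                               


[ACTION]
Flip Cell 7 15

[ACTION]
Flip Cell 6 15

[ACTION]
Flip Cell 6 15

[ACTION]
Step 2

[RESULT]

Gen: 4                         
······················         
····██··█··········█··         
·····█··█········█··█·         
·····█·██·······█····█         
················█····█         
··········███····█··█·         
················██····         
·····██····██···█··█··         
···████····██······█··         
···█··█·····█·█·······         
···█·███·███········█·         
······██······█···███·         
                               
                               
                               


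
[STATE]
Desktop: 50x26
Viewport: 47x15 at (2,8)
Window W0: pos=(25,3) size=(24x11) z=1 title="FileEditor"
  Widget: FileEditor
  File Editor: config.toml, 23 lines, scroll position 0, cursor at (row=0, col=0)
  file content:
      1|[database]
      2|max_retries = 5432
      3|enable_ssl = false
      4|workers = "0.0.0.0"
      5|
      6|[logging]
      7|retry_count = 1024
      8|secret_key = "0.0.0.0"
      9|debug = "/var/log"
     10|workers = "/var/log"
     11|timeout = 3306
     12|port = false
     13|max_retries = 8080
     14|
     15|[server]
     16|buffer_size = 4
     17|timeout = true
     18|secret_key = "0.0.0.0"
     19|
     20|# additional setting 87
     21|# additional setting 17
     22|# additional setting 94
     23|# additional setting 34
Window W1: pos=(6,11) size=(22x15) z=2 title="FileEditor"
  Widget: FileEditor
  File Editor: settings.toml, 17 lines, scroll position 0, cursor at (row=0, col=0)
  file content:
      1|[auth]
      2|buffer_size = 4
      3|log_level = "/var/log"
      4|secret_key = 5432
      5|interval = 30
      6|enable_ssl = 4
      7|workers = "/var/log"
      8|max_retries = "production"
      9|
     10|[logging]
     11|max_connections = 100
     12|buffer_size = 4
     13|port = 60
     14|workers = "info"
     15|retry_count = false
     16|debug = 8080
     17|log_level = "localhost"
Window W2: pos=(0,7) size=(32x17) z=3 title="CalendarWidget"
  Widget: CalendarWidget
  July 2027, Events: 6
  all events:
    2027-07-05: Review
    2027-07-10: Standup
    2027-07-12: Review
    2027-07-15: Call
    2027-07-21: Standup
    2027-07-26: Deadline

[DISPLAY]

CalendarWidget               ┃_ssl = false   ░┃
─────────────────────────────┨s = "0.0.0.0"  ░┃
         July 2027           ┃               ░┃
o Tu We Th Fr Sa Su          ┃ng]            ░┃
         1  2  3  4          ┃count = 1024   ▼┃
5*  6  7  8  9 10* 11        ┃━━━━━━━━━━━━━━━━┛
2* 13 14 15* 16 17 18        ┃                 
9 20 21* 22 23 24 25         ┃                 
6* 27 28 29 30 31            ┃                 
                             ┃                 
                             ┃                 
                             ┃                 
                             ┃                 
                             ┃                 
                             ┃                 


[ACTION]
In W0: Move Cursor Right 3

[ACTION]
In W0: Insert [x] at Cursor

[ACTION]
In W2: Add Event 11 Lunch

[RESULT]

CalendarWidget               ┃_ssl = false   ░┃
─────────────────────────────┨s = "0.0.0.0"  ░┃
         July 2027           ┃               ░┃
o Tu We Th Fr Sa Su          ┃ng]            ░┃
         1  2  3  4          ┃count = 1024   ▼┃
5*  6  7  8  9 10* 11*       ┃━━━━━━━━━━━━━━━━┛
2* 13 14 15* 16 17 18        ┃                 
9 20 21* 22 23 24 25         ┃                 
6* 27 28 29 30 31            ┃                 
                             ┃                 
                             ┃                 
                             ┃                 
                             ┃                 
                             ┃                 
                             ┃                 


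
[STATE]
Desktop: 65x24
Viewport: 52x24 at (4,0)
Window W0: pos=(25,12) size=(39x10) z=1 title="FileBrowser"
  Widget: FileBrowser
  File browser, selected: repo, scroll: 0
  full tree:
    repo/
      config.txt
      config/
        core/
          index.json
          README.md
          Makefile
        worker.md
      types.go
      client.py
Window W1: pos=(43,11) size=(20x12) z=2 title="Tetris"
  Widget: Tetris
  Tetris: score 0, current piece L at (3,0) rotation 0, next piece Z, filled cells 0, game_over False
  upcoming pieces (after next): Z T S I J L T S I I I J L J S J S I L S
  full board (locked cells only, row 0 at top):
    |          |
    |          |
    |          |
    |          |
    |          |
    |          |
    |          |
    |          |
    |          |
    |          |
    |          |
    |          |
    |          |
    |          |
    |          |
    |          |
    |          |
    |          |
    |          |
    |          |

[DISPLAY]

                                                    
                                                    
                                                    
                                                    
                                                    
                                                    
                                                    
                                                    
                                                    
                                                    
                                                    
                                       ┏━━━━━━━━━━━━
                     ┏━━━━━━━━━━━━━━━━━┃ Tetris     
                     ┃ FileBrowser     ┠────────────
                     ┠─────────────────┃            
                     ┃> [-] repo/      ┃            
                     ┃    config.txt   ┃            
                     ┃    [+] config/  ┃            
                     ┃    types.go     ┃            
                     ┃    client.py    ┃            
                     ┃                 ┃            
                     ┗━━━━━━━━━━━━━━━━━┃            
                                       ┗━━━━━━━━━━━━
                                                    


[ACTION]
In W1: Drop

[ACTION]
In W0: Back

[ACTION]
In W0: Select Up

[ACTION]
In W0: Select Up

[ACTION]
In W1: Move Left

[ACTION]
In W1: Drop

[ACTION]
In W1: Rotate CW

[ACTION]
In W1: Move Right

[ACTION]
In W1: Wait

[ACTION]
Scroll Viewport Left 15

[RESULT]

                                                    
                                                    
                                                    
                                                    
                                                    
                                                    
                                                    
                                                    
                                                    
                                                    
                                                    
                                           ┏━━━━━━━━
                         ┏━━━━━━━━━━━━━━━━━┃ Tetris 
                         ┃ FileBrowser     ┠────────
                         ┠─────────────────┃        
                         ┃> [-] repo/      ┃        
                         ┃    config.txt   ┃        
                         ┃    [+] config/  ┃        
                         ┃    types.go     ┃        
                         ┃    client.py    ┃        
                         ┃                 ┃        
                         ┗━━━━━━━━━━━━━━━━━┃        
                                           ┗━━━━━━━━
                                                    


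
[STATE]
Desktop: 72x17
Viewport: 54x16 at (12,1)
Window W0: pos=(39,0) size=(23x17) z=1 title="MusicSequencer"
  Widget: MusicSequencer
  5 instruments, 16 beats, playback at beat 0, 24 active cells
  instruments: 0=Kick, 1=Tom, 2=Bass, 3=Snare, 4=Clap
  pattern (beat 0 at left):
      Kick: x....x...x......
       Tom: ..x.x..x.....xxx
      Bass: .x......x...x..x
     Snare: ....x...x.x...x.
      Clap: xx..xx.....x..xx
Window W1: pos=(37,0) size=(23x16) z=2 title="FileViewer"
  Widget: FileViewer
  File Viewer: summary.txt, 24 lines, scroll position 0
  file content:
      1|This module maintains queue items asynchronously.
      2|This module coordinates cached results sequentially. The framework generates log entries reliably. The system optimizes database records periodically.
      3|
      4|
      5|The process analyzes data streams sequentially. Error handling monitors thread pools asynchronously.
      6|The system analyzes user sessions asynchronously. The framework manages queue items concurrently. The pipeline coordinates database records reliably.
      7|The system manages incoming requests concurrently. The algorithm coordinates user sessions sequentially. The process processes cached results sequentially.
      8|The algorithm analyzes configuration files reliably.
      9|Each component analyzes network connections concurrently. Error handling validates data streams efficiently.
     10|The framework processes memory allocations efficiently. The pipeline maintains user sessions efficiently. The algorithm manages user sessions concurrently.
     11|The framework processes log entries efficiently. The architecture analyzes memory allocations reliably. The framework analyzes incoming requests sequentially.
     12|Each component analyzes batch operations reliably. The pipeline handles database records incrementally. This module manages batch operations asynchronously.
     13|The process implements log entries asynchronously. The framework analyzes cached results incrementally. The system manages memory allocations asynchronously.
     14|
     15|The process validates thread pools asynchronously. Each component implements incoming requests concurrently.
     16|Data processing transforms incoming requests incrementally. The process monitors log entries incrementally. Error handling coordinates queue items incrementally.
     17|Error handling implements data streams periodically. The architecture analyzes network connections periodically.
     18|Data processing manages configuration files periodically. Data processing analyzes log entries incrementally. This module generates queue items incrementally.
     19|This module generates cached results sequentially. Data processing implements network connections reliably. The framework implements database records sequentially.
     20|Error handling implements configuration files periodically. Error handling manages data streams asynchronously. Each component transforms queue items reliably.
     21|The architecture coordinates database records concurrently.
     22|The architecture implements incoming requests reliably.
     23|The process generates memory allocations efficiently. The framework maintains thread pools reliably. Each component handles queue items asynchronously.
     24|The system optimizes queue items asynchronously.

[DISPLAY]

                         ┃ FileViewer          ┃ ┃    
                         ┠─────────────────────┨─┨    
                         ┃This module maintain▲┃4┃    
                         ┃This module coordina█┃·┃    
                         ┃                    ░┃█┃    
                         ┃                    ░┃·┃    
                         ┃The process analyzes░┃█┃    
                         ┃The system analyzes ░┃█┃    
                         ┃The system manages i░┃ ┃    
                         ┃The algorithm analyz░┃ ┃    
                         ┃Each component analy░┃ ┃    
                         ┃The framework proces░┃ ┃    
                         ┃The framework proces░┃ ┃    
                         ┃Each component analy▼┃ ┃    
                         ┗━━━━━━━━━━━━━━━━━━━━━┛ ┃    
                           ┗━━━━━━━━━━━━━━━━━━━━━┛    


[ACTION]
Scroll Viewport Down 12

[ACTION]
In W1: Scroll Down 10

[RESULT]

                         ┃ FileViewer          ┃ ┃    
                         ┠─────────────────────┨─┨    
                         ┃The framework proces▲┃4┃    
                         ┃Each component analy░┃·┃    
                         ┃The process implemen░┃█┃    
                         ┃                    ░┃·┃    
                         ┃The process validate░┃█┃    
                         ┃Data processing tran░┃█┃    
                         ┃Error handling imple░┃ ┃    
                         ┃Data processing mana░┃ ┃    
                         ┃This module generate░┃ ┃    
                         ┃Error handling imple█┃ ┃    
                         ┃The architecture coo░┃ ┃    
                         ┃The architecture imp▼┃ ┃    
                         ┗━━━━━━━━━━━━━━━━━━━━━┛ ┃    
                           ┗━━━━━━━━━━━━━━━━━━━━━┛    


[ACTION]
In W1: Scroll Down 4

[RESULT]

                         ┃ FileViewer          ┃ ┃    
                         ┠─────────────────────┨─┨    
                         ┃The process implemen▲┃4┃    
                         ┃                    ░┃·┃    
                         ┃The process validate░┃█┃    
                         ┃Data processing tran░┃·┃    
                         ┃Error handling imple░┃█┃    
                         ┃Data processing mana░┃█┃    
                         ┃This module generate░┃ ┃    
                         ┃Error handling imple░┃ ┃    
                         ┃The architecture coo░┃ ┃    
                         ┃The architecture imp░┃ ┃    
                         ┃The process generate█┃ ┃    
                         ┃The system optimizes▼┃ ┃    
                         ┗━━━━━━━━━━━━━━━━━━━━━┛ ┃    
                           ┗━━━━━━━━━━━━━━━━━━━━━┛    


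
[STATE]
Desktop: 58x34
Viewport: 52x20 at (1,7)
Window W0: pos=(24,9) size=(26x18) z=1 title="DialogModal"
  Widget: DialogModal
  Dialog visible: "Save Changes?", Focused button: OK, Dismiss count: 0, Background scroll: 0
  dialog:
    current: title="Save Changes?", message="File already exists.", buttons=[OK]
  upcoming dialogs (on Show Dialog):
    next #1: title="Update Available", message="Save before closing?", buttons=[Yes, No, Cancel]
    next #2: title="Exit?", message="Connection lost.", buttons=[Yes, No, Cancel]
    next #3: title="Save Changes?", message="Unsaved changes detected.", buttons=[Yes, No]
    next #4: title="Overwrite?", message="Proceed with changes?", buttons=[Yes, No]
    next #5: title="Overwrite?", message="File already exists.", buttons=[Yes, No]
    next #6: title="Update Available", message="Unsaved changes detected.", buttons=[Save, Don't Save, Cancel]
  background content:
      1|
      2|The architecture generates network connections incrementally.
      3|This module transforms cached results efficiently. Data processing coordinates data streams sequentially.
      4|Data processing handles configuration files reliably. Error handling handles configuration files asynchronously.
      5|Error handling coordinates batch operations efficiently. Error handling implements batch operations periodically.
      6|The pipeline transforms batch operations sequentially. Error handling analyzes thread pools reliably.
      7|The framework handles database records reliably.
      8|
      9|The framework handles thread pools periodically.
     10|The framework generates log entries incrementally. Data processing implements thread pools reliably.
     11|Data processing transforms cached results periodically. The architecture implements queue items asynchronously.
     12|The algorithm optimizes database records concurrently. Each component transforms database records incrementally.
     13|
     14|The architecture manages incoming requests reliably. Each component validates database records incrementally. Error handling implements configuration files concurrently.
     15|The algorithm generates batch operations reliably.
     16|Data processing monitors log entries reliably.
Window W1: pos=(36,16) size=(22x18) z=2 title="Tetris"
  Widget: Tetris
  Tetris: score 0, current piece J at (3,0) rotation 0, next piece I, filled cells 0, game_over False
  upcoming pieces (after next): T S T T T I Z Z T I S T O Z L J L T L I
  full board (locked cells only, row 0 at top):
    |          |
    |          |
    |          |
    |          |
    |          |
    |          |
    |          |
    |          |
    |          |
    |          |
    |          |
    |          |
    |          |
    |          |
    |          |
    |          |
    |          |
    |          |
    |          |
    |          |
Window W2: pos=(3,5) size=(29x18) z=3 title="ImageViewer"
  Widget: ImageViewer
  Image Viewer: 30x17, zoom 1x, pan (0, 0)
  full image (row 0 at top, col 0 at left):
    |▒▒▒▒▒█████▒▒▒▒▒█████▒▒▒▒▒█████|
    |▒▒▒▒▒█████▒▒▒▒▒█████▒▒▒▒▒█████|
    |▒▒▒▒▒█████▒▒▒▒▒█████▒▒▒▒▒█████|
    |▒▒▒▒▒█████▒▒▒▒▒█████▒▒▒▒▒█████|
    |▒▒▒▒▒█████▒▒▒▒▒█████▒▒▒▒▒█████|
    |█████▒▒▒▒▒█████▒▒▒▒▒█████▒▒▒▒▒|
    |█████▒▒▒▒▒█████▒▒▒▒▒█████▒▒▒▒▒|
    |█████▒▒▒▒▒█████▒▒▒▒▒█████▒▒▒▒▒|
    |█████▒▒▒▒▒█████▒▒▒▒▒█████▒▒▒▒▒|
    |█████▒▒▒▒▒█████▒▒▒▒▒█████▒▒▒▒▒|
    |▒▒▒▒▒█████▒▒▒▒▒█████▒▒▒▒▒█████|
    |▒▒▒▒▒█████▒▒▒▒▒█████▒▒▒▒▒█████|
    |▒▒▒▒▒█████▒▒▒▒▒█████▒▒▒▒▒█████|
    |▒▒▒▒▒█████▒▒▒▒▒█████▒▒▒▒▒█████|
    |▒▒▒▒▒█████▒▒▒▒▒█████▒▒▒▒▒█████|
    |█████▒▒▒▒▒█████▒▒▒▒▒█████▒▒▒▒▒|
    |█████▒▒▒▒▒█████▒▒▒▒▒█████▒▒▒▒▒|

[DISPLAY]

  ┠───────────────────────────┨                     
  ┃▒▒▒▒▒█████▒▒▒▒▒█████▒▒▒▒▒██┃                     
  ┃▒▒▒▒▒█████▒▒▒▒▒█████▒▒▒▒▒██┃━━━━━━━━━━━━━━━━━┓   
  ┃▒▒▒▒▒█████▒▒▒▒▒█████▒▒▒▒▒██┃Modal            ┃   
  ┃▒▒▒▒▒█████▒▒▒▒▒█████▒▒▒▒▒██┃─────────────────┨   
  ┃▒▒▒▒▒█████▒▒▒▒▒█████▒▒▒▒▒██┃                 ┃   
  ┃█████▒▒▒▒▒█████▒▒▒▒▒█████▒▒┃hitecture generat┃   
  ┃█████▒▒▒▒▒█████▒▒▒▒▒█████▒▒┃dule transforms c┃   
  ┃█████▒▒▒▒▒█████▒▒▒▒▒█████▒▒┃ocessing handles ┃   
  ┃█████▒▒▒▒▒█████▒▒▒▒▒█████▒▒┃────┏━━━━━━━━━━━━━━━━
  ┃█████▒▒▒▒▒█████▒▒▒▒▒█████▒▒┃ve C┃ Tetris         
  ┃▒▒▒▒▒█████▒▒▒▒▒█████▒▒▒▒▒██┃ alr┠────────────────
  ┃▒▒▒▒▒█████▒▒▒▒▒█████▒▒▒▒▒██┃   [┃          │Next:
  ┃▒▒▒▒▒█████▒▒▒▒▒█████▒▒▒▒▒██┃────┃          │████ 
  ┃▒▒▒▒▒█████▒▒▒▒▒█████▒▒▒▒▒██┃mewo┃          │     
  ┗━━━━━━━━━━━━━━━━━━━━━━━━━━━┛oces┃          │     
                       ┃The algorit┃          │     
                       ┃           ┃          │     
                       ┃The archite┃          │Score
                       ┗━━━━━━━━━━━┃          │0    


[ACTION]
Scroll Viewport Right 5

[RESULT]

─────────────────────────┨                          
▒▒▒█████▒▒▒▒▒█████▒▒▒▒▒██┃                          
▒▒▒█████▒▒▒▒▒█████▒▒▒▒▒██┃━━━━━━━━━━━━━━━━━┓        
▒▒▒█████▒▒▒▒▒█████▒▒▒▒▒██┃Modal            ┃        
▒▒▒█████▒▒▒▒▒█████▒▒▒▒▒██┃─────────────────┨        
▒▒▒█████▒▒▒▒▒█████▒▒▒▒▒██┃                 ┃        
███▒▒▒▒▒█████▒▒▒▒▒█████▒▒┃hitecture generat┃        
███▒▒▒▒▒█████▒▒▒▒▒█████▒▒┃dule transforms c┃        
███▒▒▒▒▒█████▒▒▒▒▒█████▒▒┃ocessing handles ┃        
███▒▒▒▒▒█████▒▒▒▒▒█████▒▒┃────┏━━━━━━━━━━━━━━━━━━━━┓
███▒▒▒▒▒█████▒▒▒▒▒█████▒▒┃ve C┃ Tetris             ┃
▒▒▒█████▒▒▒▒▒█████▒▒▒▒▒██┃ alr┠────────────────────┨
▒▒▒█████▒▒▒▒▒█████▒▒▒▒▒██┃   [┃          │Next:    ┃
▒▒▒█████▒▒▒▒▒█████▒▒▒▒▒██┃────┃          │████     ┃
▒▒▒█████▒▒▒▒▒█████▒▒▒▒▒██┃mewo┃          │         ┃
━━━━━━━━━━━━━━━━━━━━━━━━━┛oces┃          │         ┃
                  ┃The algorit┃          │         ┃
                  ┃           ┃          │         ┃
                  ┃The archite┃          │Score:   ┃
                  ┗━━━━━━━━━━━┃          │0        ┃


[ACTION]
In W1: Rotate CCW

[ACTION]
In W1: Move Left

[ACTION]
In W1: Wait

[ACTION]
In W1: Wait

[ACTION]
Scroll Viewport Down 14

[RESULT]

███▒▒▒▒▒█████▒▒▒▒▒█████▒▒┃dule transforms c┃        
███▒▒▒▒▒█████▒▒▒▒▒█████▒▒┃ocessing handles ┃        
███▒▒▒▒▒█████▒▒▒▒▒█████▒▒┃────┏━━━━━━━━━━━━━━━━━━━━┓
███▒▒▒▒▒█████▒▒▒▒▒█████▒▒┃ve C┃ Tetris             ┃
▒▒▒█████▒▒▒▒▒█████▒▒▒▒▒██┃ alr┠────────────────────┨
▒▒▒█████▒▒▒▒▒█████▒▒▒▒▒██┃   [┃          │Next:    ┃
▒▒▒█████▒▒▒▒▒█████▒▒▒▒▒██┃────┃          │████     ┃
▒▒▒█████▒▒▒▒▒█████▒▒▒▒▒██┃mewo┃          │         ┃
━━━━━━━━━━━━━━━━━━━━━━━━━┛oces┃          │         ┃
                  ┃The algorit┃          │         ┃
                  ┃           ┃          │         ┃
                  ┃The archite┃          │Score:   ┃
                  ┗━━━━━━━━━━━┃          │0        ┃
                              ┃          │         ┃
                              ┃          │         ┃
                              ┃          │         ┃
                              ┃          │         ┃
                              ┃          │         ┃
                              ┃          │         ┃
                              ┗━━━━━━━━━━━━━━━━━━━━┛
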